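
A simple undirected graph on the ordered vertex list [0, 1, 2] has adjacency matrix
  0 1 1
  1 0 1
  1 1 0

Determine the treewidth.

2

A width-2 tree decomposition is:
Bags: B1 = {0, 1, 2}
Tree: (single bag)
A single bag containing all 3 vertices is trivially a valid decomposition of width 2. For the lower bound, the 3 vertices {0, 1, 2} are pairwise adjacent, and any tree decomposition puts a clique entirely inside one bag — forcing width ≥ 2. Hence tw(G) = 2 exactly.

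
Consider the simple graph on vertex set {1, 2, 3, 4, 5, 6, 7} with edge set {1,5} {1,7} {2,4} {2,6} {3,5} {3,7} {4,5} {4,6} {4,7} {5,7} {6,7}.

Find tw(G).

A width-2 tree decomposition is:
Bags: B1 = {4, 6, 7}  B2 = {4, 5, 7}  B3 = {1, 5, 7}  B4 = {3, 5, 7}  B5 = {2, 4, 6}
Tree: B1–B2, B2–B3, B3–B4, B1–B5
Each bag holds 3 vertices, so the decomposition has width 2, which upper-bounds the treewidth. For the lower bound, the 3 vertices {2, 4, 6} are pairwise adjacent, and any tree decomposition puts a clique entirely inside one bag — forcing width ≥ 2. Therefore the treewidth is 2.

2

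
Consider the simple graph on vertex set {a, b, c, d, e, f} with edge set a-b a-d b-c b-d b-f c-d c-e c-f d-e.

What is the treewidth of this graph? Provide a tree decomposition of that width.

Each bag holds 3 vertices, so the decomposition has width 2, which upper-bounds the treewidth. Conversely, {c, d, e} is a clique of size 3, and the vertices of any clique must share a bag in every tree decomposition; so some bag has ≥ 3 vertices and tw(G) ≥ 2. Hence tw(G) = 2 exactly.

Treewidth 2.
One optimal decomposition is:
Bags: B1 = {b, c, d}  B2 = {a, b, d}  B3 = {c, d, e}  B4 = {b, c, f}
Tree: B1–B2, B1–B3, B1–B4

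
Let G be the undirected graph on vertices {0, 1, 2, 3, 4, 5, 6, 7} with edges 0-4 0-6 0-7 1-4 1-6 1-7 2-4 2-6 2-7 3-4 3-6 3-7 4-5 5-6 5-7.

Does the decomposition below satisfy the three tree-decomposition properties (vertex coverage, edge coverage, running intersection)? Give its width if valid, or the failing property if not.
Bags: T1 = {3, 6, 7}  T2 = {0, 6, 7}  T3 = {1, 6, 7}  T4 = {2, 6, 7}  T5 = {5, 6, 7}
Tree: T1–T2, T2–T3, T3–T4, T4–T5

A tree decomposition must satisfy three properties: every vertex lies in some bag; for every edge, both endpoints lie together in some bag; and for every vertex, the bags containing it form a connected subtree. Here vertex 4 appears in no bag, so the decomposition is invalid.

No — vertex 4 appears in no bag.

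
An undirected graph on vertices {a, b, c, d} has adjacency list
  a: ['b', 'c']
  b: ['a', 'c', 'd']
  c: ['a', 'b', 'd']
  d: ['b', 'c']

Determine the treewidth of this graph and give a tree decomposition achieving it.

Treewidth 2.
One optimal decomposition is:
Bags: B1 = {b, c, d}  B2 = {a, b, c}
Tree: B1–B2

Each bag holds 3 vertices, so the decomposition has width 2, which upper-bounds the treewidth. On the other hand G contains the 3-clique {b, c, d}. A clique must lie in a single bag of any decomposition, so no decomposition can have width below 2. Combining the bounds, tw(G) = 2.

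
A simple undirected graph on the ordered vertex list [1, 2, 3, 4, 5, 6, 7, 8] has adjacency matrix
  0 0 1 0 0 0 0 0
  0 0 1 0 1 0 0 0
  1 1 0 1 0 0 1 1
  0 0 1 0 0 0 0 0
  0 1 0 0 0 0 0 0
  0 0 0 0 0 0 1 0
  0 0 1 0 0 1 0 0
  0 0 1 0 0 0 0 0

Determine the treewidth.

A width-1 tree decomposition is:
Bags: B1 = {1, 3}  B2 = {2, 3}  B3 = {3, 7}  B4 = {3, 8}  B5 = {6, 7}  B6 = {2, 5}  B7 = {3, 4}
Tree: B1–B2, B2–B3, B3–B4, B3–B5, B2–B6, B2–B7
Each bag holds 2 vertices, so the decomposition has width 1, which upper-bounds the treewidth. Since G has at least one edge (e.g. 1–3), it is not an edgeless graph, so tw(G) ≥ 1. Therefore the treewidth is 1.

1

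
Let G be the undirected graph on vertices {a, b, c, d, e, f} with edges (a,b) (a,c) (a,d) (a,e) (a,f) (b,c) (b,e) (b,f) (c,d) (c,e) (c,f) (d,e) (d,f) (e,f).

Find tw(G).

4

A width-4 tree decomposition is:
Bags: B1 = {a, c, d, e, f}  B2 = {a, b, c, e, f}
Tree: B1–B2
The largest bag has 5 vertices, giving width 4; this decomposition certifies tw(G) ≤ 4. On the other hand G contains the 5-clique {a, c, d, e, f}. A clique must lie in a single bag of any decomposition, so no decomposition can have width below 4. Combining the bounds, tw(G) = 4.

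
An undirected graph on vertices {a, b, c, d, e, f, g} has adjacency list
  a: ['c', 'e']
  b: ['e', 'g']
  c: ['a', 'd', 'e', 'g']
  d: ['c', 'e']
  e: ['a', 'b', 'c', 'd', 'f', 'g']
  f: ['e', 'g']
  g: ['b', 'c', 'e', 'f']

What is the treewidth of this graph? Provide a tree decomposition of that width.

Every bag has size at most 3, so the width is 3 − 1 = 2 and tw(G) ≤ 2. For the lower bound, the 3 vertices {c, d, e} are pairwise adjacent, and any tree decomposition puts a clique entirely inside one bag — forcing width ≥ 2. The upper and lower bounds meet at 2, so that is the treewidth.

Treewidth 2.
One optimal decomposition is:
Bags: B1 = {a, c, e}  B2 = {c, e, g}  B3 = {c, d, e}  B4 = {e, f, g}  B5 = {b, e, g}
Tree: B1–B2, B2–B3, B2–B4, B2–B5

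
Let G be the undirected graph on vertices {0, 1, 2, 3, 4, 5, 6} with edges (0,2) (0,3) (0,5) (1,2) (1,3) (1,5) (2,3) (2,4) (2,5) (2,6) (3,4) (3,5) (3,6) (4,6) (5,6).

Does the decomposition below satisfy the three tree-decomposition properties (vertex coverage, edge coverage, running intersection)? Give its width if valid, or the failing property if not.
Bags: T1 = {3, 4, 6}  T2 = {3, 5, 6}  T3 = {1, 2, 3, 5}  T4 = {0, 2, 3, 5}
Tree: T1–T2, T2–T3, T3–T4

No — edge (2,4) lies in no bag.

A tree decomposition must satisfy three properties: every vertex lies in some bag; for every edge, both endpoints lie together in some bag; and for every vertex, the bags containing it form a connected subtree. Here edge (2,4) lies in no bag, so the decomposition is invalid.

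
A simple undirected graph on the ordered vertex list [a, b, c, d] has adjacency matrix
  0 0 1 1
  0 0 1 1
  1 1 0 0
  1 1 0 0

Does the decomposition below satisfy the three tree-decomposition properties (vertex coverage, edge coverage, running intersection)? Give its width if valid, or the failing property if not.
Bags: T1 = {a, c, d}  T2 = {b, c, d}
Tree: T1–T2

Yes; width 2.

Checking the three conditions: (i) the bags cover all of {a, b, c, d}; (ii) for each edge, some bag contains both endpoints; (iii) the bags containing any fixed vertex form a subtree. All hold, so the decomposition is valid with width 3 − 1 = 2.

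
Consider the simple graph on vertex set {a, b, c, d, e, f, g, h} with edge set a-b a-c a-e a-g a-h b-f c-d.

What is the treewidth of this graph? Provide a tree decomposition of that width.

Treewidth 1.
One optimal decomposition is:
Bags: B1 = {a, h}  B2 = {a, g}  B3 = {a, b}  B4 = {a, e}  B5 = {b, f}  B6 = {a, c}  B7 = {c, d}
Tree: B1–B2, B2–B3, B1–B4, B3–B5, B3–B6, B6–B7

Every bag has size at most 2, so the width is 2 − 1 = 1 and tw(G) ≤ 1. G has an edge, so its treewidth is at least 1. Therefore the treewidth is 1.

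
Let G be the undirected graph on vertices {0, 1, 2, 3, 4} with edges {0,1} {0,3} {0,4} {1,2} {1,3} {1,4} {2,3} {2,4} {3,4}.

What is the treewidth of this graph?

A width-3 tree decomposition is:
Bags: B1 = {0, 1, 3, 4}  B2 = {1, 2, 3, 4}
Tree: B1–B2
Each bag holds 4 vertices, so the decomposition has width 3, which upper-bounds the treewidth. Conversely, {0, 1, 3, 4} is a clique of size 4, and the vertices of any clique must share a bag in every tree decomposition; so some bag has ≥ 4 vertices and tw(G) ≥ 3. The upper and lower bounds meet at 3, so that is the treewidth.

3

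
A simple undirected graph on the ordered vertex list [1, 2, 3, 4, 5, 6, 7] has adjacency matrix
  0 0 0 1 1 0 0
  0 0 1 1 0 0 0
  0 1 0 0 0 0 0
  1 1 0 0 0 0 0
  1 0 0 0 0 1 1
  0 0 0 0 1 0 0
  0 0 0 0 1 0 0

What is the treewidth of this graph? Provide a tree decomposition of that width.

Treewidth 1.
One optimal decomposition is:
Bags: B1 = {1, 4}  B2 = {2, 4}  B3 = {1, 5}  B4 = {2, 3}  B5 = {5, 7}  B6 = {5, 6}
Tree: B1–B2, B1–B3, B2–B4, B3–B5, B3–B6

Every bag has size at most 2, so the width is 2 − 1 = 1 and tw(G) ≤ 1. G has an edge, so its treewidth is at least 1. Combining the bounds, tw(G) = 1.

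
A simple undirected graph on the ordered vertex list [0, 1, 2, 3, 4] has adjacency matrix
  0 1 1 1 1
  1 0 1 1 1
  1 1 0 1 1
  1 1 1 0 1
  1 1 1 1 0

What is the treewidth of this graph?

4

A width-4 tree decomposition is:
Bags: B1 = {0, 1, 2, 3, 4}
Tree: (single bag)
A single bag containing all 5 vertices is trivially a valid decomposition of width 4. For the lower bound, the 5 vertices {0, 1, 2, 3, 4} are pairwise adjacent, and any tree decomposition puts a clique entirely inside one bag — forcing width ≥ 4. Combining the bounds, tw(G) = 4.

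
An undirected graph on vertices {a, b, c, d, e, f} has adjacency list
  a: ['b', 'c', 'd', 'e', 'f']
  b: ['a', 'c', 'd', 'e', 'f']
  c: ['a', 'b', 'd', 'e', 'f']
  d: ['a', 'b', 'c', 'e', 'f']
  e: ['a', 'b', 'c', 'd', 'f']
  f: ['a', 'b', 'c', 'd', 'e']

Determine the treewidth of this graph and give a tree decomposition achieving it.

A single bag containing all 6 vertices is trivially a valid decomposition of width 5. On the other hand G contains the 6-clique {a, b, c, d, e, f}. A clique must lie in a single bag of any decomposition, so no decomposition can have width below 5. Therefore the treewidth is 5.

Treewidth 5.
One such decomposition:
Bags: B1 = {a, b, c, d, e, f}
Tree: (single bag)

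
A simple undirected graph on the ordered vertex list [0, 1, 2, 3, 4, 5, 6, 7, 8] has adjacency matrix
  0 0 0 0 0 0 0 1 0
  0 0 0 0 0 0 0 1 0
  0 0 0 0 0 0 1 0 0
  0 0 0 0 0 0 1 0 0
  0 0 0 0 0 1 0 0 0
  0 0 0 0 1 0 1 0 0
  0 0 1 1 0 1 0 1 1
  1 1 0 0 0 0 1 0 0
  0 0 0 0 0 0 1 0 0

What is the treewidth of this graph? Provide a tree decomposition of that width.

Treewidth 1.
One such decomposition:
Bags: B1 = {6, 7}  B2 = {0, 7}  B3 = {5, 6}  B4 = {2, 6}  B5 = {4, 5}  B6 = {1, 7}  B7 = {3, 6}  B8 = {6, 8}
Tree: B1–B2, B1–B3, B1–B4, B3–B5, B1–B6, B4–B7, B1–B8

The largest bag has 2 vertices, giving width 1; this decomposition certifies tw(G) ≤ 1. G has an edge, so its treewidth is at least 1. The upper and lower bounds meet at 1, so that is the treewidth.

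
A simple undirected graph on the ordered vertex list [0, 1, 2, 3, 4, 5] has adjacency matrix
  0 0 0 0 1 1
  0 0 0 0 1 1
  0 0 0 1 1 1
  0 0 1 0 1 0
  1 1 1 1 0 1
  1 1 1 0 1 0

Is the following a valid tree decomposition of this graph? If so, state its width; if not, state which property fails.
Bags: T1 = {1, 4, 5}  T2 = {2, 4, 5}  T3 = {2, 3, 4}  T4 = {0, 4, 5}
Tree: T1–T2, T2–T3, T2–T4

Yes; width 2.

Every vertex of G appears in some bag (union = {0, 1, 2, 3, 4, 5}); every edge is covered by a bag; and for each vertex v the set of bags containing v is connected in the bag tree. The decomposition is therefore valid. The largest bag has 3 vertices, so the width is 2.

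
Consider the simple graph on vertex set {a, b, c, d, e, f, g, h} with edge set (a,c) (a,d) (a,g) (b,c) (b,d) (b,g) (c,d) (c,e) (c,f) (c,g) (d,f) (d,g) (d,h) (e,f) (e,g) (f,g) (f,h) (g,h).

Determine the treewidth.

3

A width-3 tree decomposition is:
Bags: B1 = {b, c, d, g}  B2 = {a, c, d, g}  B3 = {c, d, f, g}  B4 = {c, e, f, g}  B5 = {d, f, g, h}
Tree: B1–B2, B2–B3, B3–B4, B3–B5
Every bag has size at most 4, so the width is 4 − 1 = 3 and tw(G) ≤ 3. Conversely, {d, f, g, h} is a clique of size 4, and the vertices of any clique must share a bag in every tree decomposition; so some bag has ≥ 4 vertices and tw(G) ≥ 3. Combining the bounds, tw(G) = 3.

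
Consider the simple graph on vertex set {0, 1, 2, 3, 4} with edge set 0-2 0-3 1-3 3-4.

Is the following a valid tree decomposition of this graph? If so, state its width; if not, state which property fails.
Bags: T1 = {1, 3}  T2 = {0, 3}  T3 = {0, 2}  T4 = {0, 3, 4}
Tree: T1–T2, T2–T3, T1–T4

No — bags containing vertex 0 are not connected in the tree.

A tree decomposition must satisfy three properties: every vertex lies in some bag; for every edge, both endpoints lie together in some bag; and for every vertex, the bags containing it form a connected subtree. Here bags containing vertex 0 are not connected in the tree, so the decomposition is invalid.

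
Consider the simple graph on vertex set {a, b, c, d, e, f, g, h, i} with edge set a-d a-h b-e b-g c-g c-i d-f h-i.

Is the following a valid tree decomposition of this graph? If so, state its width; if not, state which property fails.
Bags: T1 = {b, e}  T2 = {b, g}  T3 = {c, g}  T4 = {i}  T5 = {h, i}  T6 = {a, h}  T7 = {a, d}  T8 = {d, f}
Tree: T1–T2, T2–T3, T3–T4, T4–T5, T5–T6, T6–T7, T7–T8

A tree decomposition must satisfy three properties: every vertex lies in some bag; for every edge, both endpoints lie together in some bag; and for every vertex, the bags containing it form a connected subtree. Here edge (c,i) lies in no bag, so the decomposition is invalid.

No — edge (c,i) lies in no bag.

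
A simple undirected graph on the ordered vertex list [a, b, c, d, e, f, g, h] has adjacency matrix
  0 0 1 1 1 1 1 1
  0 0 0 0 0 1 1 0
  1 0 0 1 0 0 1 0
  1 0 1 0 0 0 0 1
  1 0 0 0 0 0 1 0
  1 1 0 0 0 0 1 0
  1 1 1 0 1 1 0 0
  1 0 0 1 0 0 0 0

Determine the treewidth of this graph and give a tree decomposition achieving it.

Treewidth 2.
One optimal decomposition is:
Bags: B1 = {a, c, d}  B2 = {a, c, g}  B3 = {a, f, g}  B4 = {b, f, g}  B5 = {a, e, g}  B6 = {a, d, h}
Tree: B1–B2, B2–B3, B3–B4, B2–B5, B1–B6

The largest bag has 3 vertices, giving width 2; this decomposition certifies tw(G) ≤ 2. For the lower bound, the 3 vertices {a, d, h} are pairwise adjacent, and any tree decomposition puts a clique entirely inside one bag — forcing width ≥ 2. Hence tw(G) = 2 exactly.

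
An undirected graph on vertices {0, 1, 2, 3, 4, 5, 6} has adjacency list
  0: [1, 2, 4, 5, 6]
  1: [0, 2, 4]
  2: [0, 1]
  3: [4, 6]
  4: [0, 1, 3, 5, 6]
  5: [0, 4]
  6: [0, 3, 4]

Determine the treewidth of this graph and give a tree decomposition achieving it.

The largest bag has 3 vertices, giving width 2; this decomposition certifies tw(G) ≤ 2. For the lower bound, the 3 vertices {0, 1, 2} are pairwise adjacent, and any tree decomposition puts a clique entirely inside one bag — forcing width ≥ 2. Combining the bounds, tw(G) = 2.

Treewidth 2.
One such decomposition:
Bags: B1 = {0, 1, 4}  B2 = {0, 4, 6}  B3 = {3, 4, 6}  B4 = {0, 1, 2}  B5 = {0, 4, 5}
Tree: B1–B2, B2–B3, B1–B4, B1–B5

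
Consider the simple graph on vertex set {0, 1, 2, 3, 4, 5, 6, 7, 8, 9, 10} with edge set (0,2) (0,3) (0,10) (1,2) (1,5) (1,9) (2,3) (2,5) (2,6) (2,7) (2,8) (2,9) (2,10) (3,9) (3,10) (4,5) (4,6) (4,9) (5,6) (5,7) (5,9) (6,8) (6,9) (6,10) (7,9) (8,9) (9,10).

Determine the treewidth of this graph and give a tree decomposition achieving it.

Each bag holds 4 vertices, so the decomposition has width 3, which upper-bounds the treewidth. On the other hand G contains the 4-clique {0, 2, 3, 10}. A clique must lie in a single bag of any decomposition, so no decomposition can have width below 3. The upper and lower bounds meet at 3, so that is the treewidth.

Treewidth 3.
One such decomposition:
Bags: B1 = {1, 2, 5, 9}  B2 = {2, 5, 6, 9}  B3 = {2, 5, 7, 9}  B4 = {4, 5, 6, 9}  B5 = {2, 6, 9, 10}  B6 = {2, 6, 8, 9}  B7 = {2, 3, 9, 10}  B8 = {0, 2, 3, 10}
Tree: B1–B2, B2–B3, B2–B4, B2–B5, B5–B6, B5–B7, B7–B8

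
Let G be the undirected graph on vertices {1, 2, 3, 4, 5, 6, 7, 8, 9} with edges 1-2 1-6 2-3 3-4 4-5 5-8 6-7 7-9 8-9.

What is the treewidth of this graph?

A width-2 tree decomposition is:
Bags: B1 = {5, 8, 9}  B2 = {4, 5, 9}  B3 = {3, 4, 9}  B4 = {2, 3, 9}  B5 = {1, 2, 9}  B6 = {1, 6, 9}  B7 = {6, 7, 9}
Tree: B1–B2, B2–B3, B3–B4, B4–B5, B5–B6, B6–B7
The largest bag has 3 vertices, giving width 2; this decomposition certifies tw(G) ≤ 2. Since 9–8–5–4–3–2–1–6–7–9 is a cycle in G, G is not acyclic. Forests are exactly the graphs of treewidth ≤ 1, so tw(G) ≥ 2. Therefore the treewidth is 2.

2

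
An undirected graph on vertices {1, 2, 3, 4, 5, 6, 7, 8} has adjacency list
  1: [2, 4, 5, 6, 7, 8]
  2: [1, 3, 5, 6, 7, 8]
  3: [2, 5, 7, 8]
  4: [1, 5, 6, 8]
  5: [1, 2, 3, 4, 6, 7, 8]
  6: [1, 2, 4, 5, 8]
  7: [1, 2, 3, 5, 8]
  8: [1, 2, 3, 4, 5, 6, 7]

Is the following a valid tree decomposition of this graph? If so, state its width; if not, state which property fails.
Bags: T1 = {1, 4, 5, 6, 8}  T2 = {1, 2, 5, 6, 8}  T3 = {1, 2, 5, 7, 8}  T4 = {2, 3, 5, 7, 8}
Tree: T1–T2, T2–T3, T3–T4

Yes; width 4.

Vertex coverage: the bags together contain {1, 2, 3, 4, 5, 6, 7, 8}, the full vertex set. Edge coverage: each edge of G has both endpoints in at least one bag. Running intersection: for every vertex, the bags containing it form a connected subtree. All three properties hold, so this is a valid tree decomposition of width max|bag| − 1 = 4, and hence tw(G) ≤ 4.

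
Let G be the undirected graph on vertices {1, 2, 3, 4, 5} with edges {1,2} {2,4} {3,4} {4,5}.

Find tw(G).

A width-1 tree decomposition is:
Bags: B1 = {2, 4}  B2 = {1, 2}  B3 = {3, 4}  B4 = {4, 5}
Tree: B1–B2, B1–B3, B1–B4
Every bag has size at most 2, so the width is 2 − 1 = 1 and tw(G) ≤ 1. G has an edge, so its treewidth is at least 1. Combining the bounds, tw(G) = 1.

1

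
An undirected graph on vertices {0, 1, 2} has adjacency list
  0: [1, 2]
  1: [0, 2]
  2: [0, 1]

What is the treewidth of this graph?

2

A width-2 tree decomposition is:
Bags: B1 = {0, 1, 2}
Tree: (single bag)
A single bag containing all 3 vertices is trivially a valid decomposition of width 2. For the lower bound, the 3 vertices {0, 1, 2} are pairwise adjacent, and any tree decomposition puts a clique entirely inside one bag — forcing width ≥ 2. Hence tw(G) = 2 exactly.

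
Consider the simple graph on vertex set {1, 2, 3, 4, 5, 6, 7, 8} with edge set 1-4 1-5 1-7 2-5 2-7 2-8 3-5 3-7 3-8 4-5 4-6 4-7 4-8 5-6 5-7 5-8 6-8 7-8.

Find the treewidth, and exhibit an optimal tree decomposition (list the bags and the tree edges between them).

Treewidth 3.
One optimal decomposition is:
Bags: B1 = {3, 5, 7, 8}  B2 = {4, 5, 7, 8}  B3 = {2, 5, 7, 8}  B4 = {4, 5, 6, 8}  B5 = {1, 4, 5, 7}
Tree: B1–B2, B1–B3, B2–B4, B2–B5

Each bag holds 4 vertices, so the decomposition has width 3, which upper-bounds the treewidth. For the lower bound, the 4 vertices {4, 5, 6, 8} are pairwise adjacent, and any tree decomposition puts a clique entirely inside one bag — forcing width ≥ 3. Therefore the treewidth is 3.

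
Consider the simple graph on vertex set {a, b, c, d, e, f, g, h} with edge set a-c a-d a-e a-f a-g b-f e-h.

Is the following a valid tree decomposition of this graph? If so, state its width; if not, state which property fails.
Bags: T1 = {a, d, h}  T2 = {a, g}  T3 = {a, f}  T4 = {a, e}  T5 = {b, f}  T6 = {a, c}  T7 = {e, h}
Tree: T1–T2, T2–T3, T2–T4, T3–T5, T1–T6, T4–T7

A tree decomposition must satisfy three properties: every vertex lies in some bag; for every edge, both endpoints lie together in some bag; and for every vertex, the bags containing it form a connected subtree. Here bags containing vertex h are not connected in the tree, so the decomposition is invalid.

No — bags containing vertex h are not connected in the tree.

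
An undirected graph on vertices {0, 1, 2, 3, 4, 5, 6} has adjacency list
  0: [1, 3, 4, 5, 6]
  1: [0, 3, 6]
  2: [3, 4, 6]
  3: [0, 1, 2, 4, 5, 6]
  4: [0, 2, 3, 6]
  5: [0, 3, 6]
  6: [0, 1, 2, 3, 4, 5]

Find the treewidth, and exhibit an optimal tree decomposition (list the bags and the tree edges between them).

Treewidth 3.
One such decomposition:
Bags: B1 = {0, 3, 4, 6}  B2 = {0, 3, 5, 6}  B3 = {2, 3, 4, 6}  B4 = {0, 1, 3, 6}
Tree: B1–B2, B1–B3, B2–B4

Every bag has size at most 4, so the width is 4 − 1 = 3 and tw(G) ≤ 3. For the lower bound, the 4 vertices {0, 1, 3, 6} are pairwise adjacent, and any tree decomposition puts a clique entirely inside one bag — forcing width ≥ 3. Therefore the treewidth is 3.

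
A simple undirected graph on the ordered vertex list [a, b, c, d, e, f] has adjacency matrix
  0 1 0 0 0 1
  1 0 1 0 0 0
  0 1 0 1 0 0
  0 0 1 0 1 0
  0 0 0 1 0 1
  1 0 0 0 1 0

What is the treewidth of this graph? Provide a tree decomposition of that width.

Treewidth 2.
One optimal decomposition is:
Bags: B1 = {a, b, c}  B2 = {a, c, f}  B3 = {c, e, f}  B4 = {c, d, e}
Tree: B1–B2, B2–B3, B3–B4

Each bag holds 3 vertices, so the decomposition has width 2, which upper-bounds the treewidth. For the lower bound, G contains the cycle c–b–a–f–e–d–c, so G is not a forest; only forests have treewidth ≤ 1, hence tw(G) ≥ 2. Hence tw(G) = 2 exactly.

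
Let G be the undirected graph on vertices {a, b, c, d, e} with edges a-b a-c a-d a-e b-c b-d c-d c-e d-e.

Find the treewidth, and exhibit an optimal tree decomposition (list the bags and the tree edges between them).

Treewidth 3.
One such decomposition:
Bags: B1 = {a, c, d, e}  B2 = {a, b, c, d}
Tree: B1–B2

Every bag has size at most 4, so the width is 4 − 1 = 3 and tw(G) ≤ 3. For the lower bound, the 4 vertices {a, c, d, e} are pairwise adjacent, and any tree decomposition puts a clique entirely inside one bag — forcing width ≥ 3. Therefore the treewidth is 3.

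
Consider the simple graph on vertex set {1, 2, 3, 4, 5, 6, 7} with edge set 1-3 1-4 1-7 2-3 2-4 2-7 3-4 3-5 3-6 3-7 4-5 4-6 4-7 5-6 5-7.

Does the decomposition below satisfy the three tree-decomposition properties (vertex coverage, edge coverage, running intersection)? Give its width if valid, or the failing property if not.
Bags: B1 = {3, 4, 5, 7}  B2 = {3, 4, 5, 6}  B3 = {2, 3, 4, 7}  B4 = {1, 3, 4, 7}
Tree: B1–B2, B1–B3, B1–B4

Yes; width 3.

Vertex coverage: the bags together contain {1, 2, 3, 4, 5, 6, 7}, the full vertex set. Edge coverage: each edge of G has both endpoints in at least one bag. Running intersection: for every vertex, the bags containing it form a connected subtree. All three properties hold, so this is a valid tree decomposition of width max|bag| − 1 = 3, and hence tw(G) ≤ 3.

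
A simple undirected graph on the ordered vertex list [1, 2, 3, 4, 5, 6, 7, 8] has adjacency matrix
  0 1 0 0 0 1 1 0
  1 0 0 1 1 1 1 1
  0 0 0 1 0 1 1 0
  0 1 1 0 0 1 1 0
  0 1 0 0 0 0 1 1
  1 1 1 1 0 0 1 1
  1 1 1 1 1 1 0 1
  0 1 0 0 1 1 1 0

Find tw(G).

A width-3 tree decomposition is:
Bags: B1 = {1, 2, 6, 7}  B2 = {2, 6, 7, 8}  B3 = {2, 5, 7, 8}  B4 = {2, 4, 6, 7}  B5 = {3, 4, 6, 7}
Tree: B1–B2, B2–B3, B1–B4, B4–B5
Each bag holds 4 vertices, so the decomposition has width 3, which upper-bounds the treewidth. Conversely, {2, 5, 7, 8} is a clique of size 4, and the vertices of any clique must share a bag in every tree decomposition; so some bag has ≥ 4 vertices and tw(G) ≥ 3. Therefore the treewidth is 3.

3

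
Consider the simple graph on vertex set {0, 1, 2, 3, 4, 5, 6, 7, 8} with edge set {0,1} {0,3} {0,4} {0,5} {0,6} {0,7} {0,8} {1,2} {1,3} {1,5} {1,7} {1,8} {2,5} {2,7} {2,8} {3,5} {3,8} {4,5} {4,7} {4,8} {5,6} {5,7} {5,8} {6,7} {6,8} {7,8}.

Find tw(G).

A width-4 tree decomposition is:
Bags: B1 = {0, 1, 5, 7, 8}  B2 = {0, 4, 5, 7, 8}  B3 = {0, 5, 6, 7, 8}  B4 = {1, 2, 5, 7, 8}  B5 = {0, 1, 3, 5, 8}
Tree: B1–B2, B1–B3, B1–B4, B1–B5
Every bag has size at most 5, so the width is 5 − 1 = 4 and tw(G) ≤ 4. For the lower bound, the 5 vertices {0, 1, 3, 5, 8} are pairwise adjacent, and any tree decomposition puts a clique entirely inside one bag — forcing width ≥ 4. The upper and lower bounds meet at 4, so that is the treewidth.

4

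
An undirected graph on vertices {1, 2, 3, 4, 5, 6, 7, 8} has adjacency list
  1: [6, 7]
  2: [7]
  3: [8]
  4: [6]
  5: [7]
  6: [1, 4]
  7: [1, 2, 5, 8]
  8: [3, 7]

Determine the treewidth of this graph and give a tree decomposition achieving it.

Treewidth 1.
One optimal decomposition is:
Bags: B1 = {7, 8}  B2 = {1, 7}  B3 = {2, 7}  B4 = {3, 8}  B5 = {1, 6}  B6 = {4, 6}  B7 = {5, 7}
Tree: B1–B2, B2–B3, B1–B4, B2–B5, B5–B6, B3–B7

Every bag has size at most 2, so the width is 2 − 1 = 1 and tw(G) ≤ 1. Since G has at least one edge (e.g. 7–8), it is not an edgeless graph, so tw(G) ≥ 1. Therefore the treewidth is 1.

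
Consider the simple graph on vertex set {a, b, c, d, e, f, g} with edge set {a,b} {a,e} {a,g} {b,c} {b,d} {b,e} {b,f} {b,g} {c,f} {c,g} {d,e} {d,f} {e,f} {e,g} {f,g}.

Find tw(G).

3

A width-3 tree decomposition is:
Bags: B1 = {b, c, f, g}  B2 = {b, e, f, g}  B3 = {a, b, e, g}  B4 = {b, d, e, f}
Tree: B1–B2, B2–B3, B2–B4
The largest bag has 4 vertices, giving width 3; this decomposition certifies tw(G) ≤ 3. Conversely, {a, b, e, g} is a clique of size 4, and the vertices of any clique must share a bag in every tree decomposition; so some bag has ≥ 4 vertices and tw(G) ≥ 3. Hence tw(G) = 3 exactly.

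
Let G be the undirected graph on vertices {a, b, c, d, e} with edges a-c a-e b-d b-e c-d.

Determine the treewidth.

A width-2 tree decomposition is:
Bags: B1 = {a, c, d}  B2 = {a, b, d}  B3 = {a, b, e}
Tree: B1–B2, B2–B3
Every bag has size at most 3, so the width is 3 − 1 = 2 and tw(G) ≤ 2. The edges a–c–d–b–e–a form a cycle, so G is not a tree and its treewidth is at least 2. Hence tw(G) = 2 exactly.

2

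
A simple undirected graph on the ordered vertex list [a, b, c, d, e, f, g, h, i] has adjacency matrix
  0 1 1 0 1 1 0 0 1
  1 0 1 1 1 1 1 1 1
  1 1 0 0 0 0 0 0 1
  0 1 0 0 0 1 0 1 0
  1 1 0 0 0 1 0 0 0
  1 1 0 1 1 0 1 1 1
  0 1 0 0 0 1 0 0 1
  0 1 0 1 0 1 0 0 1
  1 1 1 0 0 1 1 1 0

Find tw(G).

3

A width-3 tree decomposition is:
Bags: B1 = {a, b, f, i}  B2 = {b, f, g, i}  B3 = {b, f, h, i}  B4 = {a, b, e, f}  B5 = {a, b, c, i}  B6 = {b, d, f, h}
Tree: B1–B2, B2–B3, B1–B4, B1–B5, B3–B6
Every bag has size at most 4, so the width is 4 − 1 = 3 and tw(G) ≤ 3. On the other hand G contains the 4-clique {a, b, c, i}. A clique must lie in a single bag of any decomposition, so no decomposition can have width below 3. Hence tw(G) = 3 exactly.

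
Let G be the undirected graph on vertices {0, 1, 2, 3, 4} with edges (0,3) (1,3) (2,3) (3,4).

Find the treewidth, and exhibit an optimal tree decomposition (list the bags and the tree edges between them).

Treewidth 1.
One optimal decomposition is:
Bags: B1 = {0, 3}  B2 = {2, 3}  B3 = {1, 3}  B4 = {3, 4}
Tree: B1–B2, B2–B3, B3–B4

Every bag has size at most 2, so the width is 2 − 1 = 1 and tw(G) ≤ 1. Any graph with an edge has treewidth ≥ 1, and G has the edge 3–0. Therefore the treewidth is 1.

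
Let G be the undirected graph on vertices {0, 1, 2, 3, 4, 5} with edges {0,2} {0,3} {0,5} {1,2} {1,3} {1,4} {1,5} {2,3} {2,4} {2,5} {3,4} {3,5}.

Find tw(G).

A width-3 tree decomposition is:
Bags: B1 = {0, 2, 3, 5}  B2 = {1, 2, 3, 5}  B3 = {1, 2, 3, 4}
Tree: B1–B2, B2–B3
Each bag holds 4 vertices, so the decomposition has width 3, which upper-bounds the treewidth. On the other hand G contains the 4-clique {0, 2, 3, 5}. A clique must lie in a single bag of any decomposition, so no decomposition can have width below 3. Hence tw(G) = 3 exactly.

3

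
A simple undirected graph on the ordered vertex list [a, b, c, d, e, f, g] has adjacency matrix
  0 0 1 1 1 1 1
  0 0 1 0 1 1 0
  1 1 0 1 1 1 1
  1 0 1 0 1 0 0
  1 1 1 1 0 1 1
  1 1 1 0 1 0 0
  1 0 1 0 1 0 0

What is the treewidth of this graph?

3

A width-3 tree decomposition is:
Bags: B1 = {a, c, d, e}  B2 = {a, c, e, f}  B3 = {a, c, e, g}  B4 = {b, c, e, f}
Tree: B1–B2, B2–B3, B2–B4
The largest bag has 4 vertices, giving width 3; this decomposition certifies tw(G) ≤ 3. For the lower bound, the 4 vertices {a, c, d, e} are pairwise adjacent, and any tree decomposition puts a clique entirely inside one bag — forcing width ≥ 3. Combining the bounds, tw(G) = 3.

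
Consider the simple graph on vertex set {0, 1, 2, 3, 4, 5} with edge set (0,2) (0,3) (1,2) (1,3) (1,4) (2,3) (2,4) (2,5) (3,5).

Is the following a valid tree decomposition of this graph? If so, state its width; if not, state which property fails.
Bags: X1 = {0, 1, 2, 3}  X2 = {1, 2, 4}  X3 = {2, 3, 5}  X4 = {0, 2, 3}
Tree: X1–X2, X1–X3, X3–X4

A tree decomposition must satisfy three properties: every vertex lies in some bag; for every edge, both endpoints lie together in some bag; and for every vertex, the bags containing it form a connected subtree. Here bags containing vertex 0 are not connected in the tree, so the decomposition is invalid.

No — bags containing vertex 0 are not connected in the tree.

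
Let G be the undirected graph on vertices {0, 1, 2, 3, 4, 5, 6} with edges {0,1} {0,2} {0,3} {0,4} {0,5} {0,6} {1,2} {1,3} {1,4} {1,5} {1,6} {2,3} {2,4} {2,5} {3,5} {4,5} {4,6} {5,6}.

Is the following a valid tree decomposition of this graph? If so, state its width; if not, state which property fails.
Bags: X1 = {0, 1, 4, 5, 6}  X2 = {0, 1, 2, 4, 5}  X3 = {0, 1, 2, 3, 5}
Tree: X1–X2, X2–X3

Yes; width 4.

Checking the three conditions: (i) the bags cover all of {0, 1, 2, 3, 4, 5, 6}; (ii) for each edge, some bag contains both endpoints; (iii) the bags containing any fixed vertex form a subtree. All hold, so the decomposition is valid with width 5 − 1 = 4.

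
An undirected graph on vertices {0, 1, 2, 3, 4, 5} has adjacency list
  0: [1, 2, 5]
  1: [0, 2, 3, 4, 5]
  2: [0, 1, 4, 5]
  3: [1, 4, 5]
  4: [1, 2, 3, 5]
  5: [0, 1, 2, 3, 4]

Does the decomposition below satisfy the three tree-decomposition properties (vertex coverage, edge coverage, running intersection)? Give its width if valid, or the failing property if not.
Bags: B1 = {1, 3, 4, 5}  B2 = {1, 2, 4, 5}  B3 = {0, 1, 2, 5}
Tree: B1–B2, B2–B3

Vertex coverage: the bags together contain {0, 1, 2, 3, 4, 5}, the full vertex set. Edge coverage: each edge of G has both endpoints in at least one bag. Running intersection: for every vertex, the bags containing it form a connected subtree. All three properties hold, so this is a valid tree decomposition of width max|bag| − 1 = 3, and hence tw(G) ≤ 3.

Yes; width 3.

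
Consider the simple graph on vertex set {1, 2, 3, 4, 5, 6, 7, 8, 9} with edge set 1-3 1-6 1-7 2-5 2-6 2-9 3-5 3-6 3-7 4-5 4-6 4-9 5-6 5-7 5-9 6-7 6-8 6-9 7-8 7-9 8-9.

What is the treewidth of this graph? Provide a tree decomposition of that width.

Treewidth 3.
One optimal decomposition is:
Bags: B1 = {4, 5, 6, 9}  B2 = {5, 6, 7, 9}  B3 = {3, 5, 6, 7}  B4 = {6, 7, 8, 9}  B5 = {2, 5, 6, 9}  B6 = {1, 3, 6, 7}
Tree: B1–B2, B2–B3, B2–B4, B1–B5, B3–B6

Each bag holds 4 vertices, so the decomposition has width 3, which upper-bounds the treewidth. Conversely, {6, 7, 8, 9} is a clique of size 4, and the vertices of any clique must share a bag in every tree decomposition; so some bag has ≥ 4 vertices and tw(G) ≥ 3. Therefore the treewidth is 3.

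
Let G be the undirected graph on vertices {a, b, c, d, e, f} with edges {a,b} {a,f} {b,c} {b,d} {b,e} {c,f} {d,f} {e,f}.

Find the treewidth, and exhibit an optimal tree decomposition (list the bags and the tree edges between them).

Each bag holds 3 vertices, so the decomposition has width 2, which upper-bounds the treewidth. For the lower bound, G contains the cycle e–b–c–f–e, so G is not a forest; only forests have treewidth ≤ 1, hence tw(G) ≥ 2. Hence tw(G) = 2 exactly.

Treewidth 2.
One such decomposition:
Bags: B1 = {b, e, f}  B2 = {b, c, f}  B3 = {a, b, f}  B4 = {b, d, f}
Tree: B1–B2, B2–B3, B3–B4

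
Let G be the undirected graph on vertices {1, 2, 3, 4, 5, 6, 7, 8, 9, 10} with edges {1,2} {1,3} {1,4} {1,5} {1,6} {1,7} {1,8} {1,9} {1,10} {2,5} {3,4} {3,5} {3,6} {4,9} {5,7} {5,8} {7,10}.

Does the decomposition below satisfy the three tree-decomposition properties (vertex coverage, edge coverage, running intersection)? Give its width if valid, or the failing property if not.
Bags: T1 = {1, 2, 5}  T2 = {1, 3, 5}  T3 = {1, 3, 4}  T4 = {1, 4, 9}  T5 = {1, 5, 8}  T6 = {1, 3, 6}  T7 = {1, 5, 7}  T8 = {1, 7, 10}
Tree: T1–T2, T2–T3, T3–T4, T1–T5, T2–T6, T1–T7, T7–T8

Yes; width 2.

Vertex coverage: the bags together contain {1, 2, 3, 4, 5, 6, 7, 8, 9, 10}, the full vertex set. Edge coverage: each edge of G has both endpoints in at least one bag. Running intersection: for every vertex, the bags containing it form a connected subtree. All three properties hold, so this is a valid tree decomposition of width max|bag| − 1 = 2, and hence tw(G) ≤ 2.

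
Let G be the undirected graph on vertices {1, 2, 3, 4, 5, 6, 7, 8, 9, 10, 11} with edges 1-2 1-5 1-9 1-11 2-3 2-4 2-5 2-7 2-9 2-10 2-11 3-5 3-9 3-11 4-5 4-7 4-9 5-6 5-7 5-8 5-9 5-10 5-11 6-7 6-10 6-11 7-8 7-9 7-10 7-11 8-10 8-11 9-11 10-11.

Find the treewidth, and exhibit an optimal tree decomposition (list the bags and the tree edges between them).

Each bag holds 5 vertices, so the decomposition has width 4, which upper-bounds the treewidth. On the other hand G contains the 5-clique {5, 7, 8, 10, 11}. A clique must lie in a single bag of any decomposition, so no decomposition can have width below 4. Hence tw(G) = 4 exactly.

Treewidth 4.
One such decomposition:
Bags: B1 = {1, 2, 5, 9, 11}  B2 = {2, 5, 7, 9, 11}  B3 = {2, 5, 7, 10, 11}  B4 = {5, 7, 8, 10, 11}  B5 = {2, 3, 5, 9, 11}  B6 = {5, 6, 7, 10, 11}  B7 = {2, 4, 5, 7, 9}
Tree: B1–B2, B2–B3, B3–B4, B2–B5, B3–B6, B2–B7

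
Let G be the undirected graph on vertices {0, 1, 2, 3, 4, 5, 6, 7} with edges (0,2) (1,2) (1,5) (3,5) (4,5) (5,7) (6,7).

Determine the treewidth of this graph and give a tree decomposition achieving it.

The largest bag has 2 vertices, giving width 1; this decomposition certifies tw(G) ≤ 1. Since G has at least one edge (e.g. 5–7), it is not an edgeless graph, so tw(G) ≥ 1. Therefore the treewidth is 1.

Treewidth 1.
Bags: B1 = {5, 7}  B2 = {3, 5}  B3 = {6, 7}  B4 = {4, 5}  B5 = {1, 5}  B6 = {1, 2}  B7 = {0, 2}
Tree: B1–B2, B1–B3, B2–B4, B2–B5, B5–B6, B6–B7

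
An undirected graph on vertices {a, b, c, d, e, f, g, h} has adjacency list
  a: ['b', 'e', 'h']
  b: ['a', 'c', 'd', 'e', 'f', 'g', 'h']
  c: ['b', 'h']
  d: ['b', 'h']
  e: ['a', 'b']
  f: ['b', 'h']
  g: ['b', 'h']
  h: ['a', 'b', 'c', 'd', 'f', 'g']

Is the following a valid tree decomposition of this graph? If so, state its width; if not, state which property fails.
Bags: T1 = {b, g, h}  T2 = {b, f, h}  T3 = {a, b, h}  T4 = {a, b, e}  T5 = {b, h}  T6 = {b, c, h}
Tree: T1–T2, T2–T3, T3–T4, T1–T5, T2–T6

A tree decomposition must satisfy three properties: every vertex lies in some bag; for every edge, both endpoints lie together in some bag; and for every vertex, the bags containing it form a connected subtree. Here vertex d appears in no bag, so the decomposition is invalid.

No — vertex d appears in no bag.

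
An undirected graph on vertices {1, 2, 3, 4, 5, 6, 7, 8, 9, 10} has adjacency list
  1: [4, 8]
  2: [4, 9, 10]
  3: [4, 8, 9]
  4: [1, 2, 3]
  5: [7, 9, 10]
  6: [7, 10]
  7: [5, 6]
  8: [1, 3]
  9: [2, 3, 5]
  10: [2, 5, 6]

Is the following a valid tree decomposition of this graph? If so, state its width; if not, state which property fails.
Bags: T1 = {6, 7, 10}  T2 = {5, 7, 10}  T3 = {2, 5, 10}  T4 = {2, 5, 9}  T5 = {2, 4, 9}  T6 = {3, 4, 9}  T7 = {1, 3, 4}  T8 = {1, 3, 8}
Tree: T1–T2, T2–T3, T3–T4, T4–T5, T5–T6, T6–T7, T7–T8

Yes; width 2.

Checking the three conditions: (i) the bags cover all of {1, 2, 3, 4, 5, 6, 7, 8, 9, 10}; (ii) for each edge, some bag contains both endpoints; (iii) the bags containing any fixed vertex form a subtree. All hold, so the decomposition is valid with width 3 − 1 = 2.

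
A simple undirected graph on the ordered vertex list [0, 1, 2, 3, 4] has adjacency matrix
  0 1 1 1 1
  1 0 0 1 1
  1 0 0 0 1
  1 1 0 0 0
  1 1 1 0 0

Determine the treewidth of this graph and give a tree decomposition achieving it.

The largest bag has 3 vertices, giving width 2; this decomposition certifies tw(G) ≤ 2. On the other hand G contains the 3-clique {0, 1, 3}. A clique must lie in a single bag of any decomposition, so no decomposition can have width below 2. Hence tw(G) = 2 exactly.

Treewidth 2.
Bags: B1 = {0, 1, 3}  B2 = {0, 1, 4}  B3 = {0, 2, 4}
Tree: B1–B2, B2–B3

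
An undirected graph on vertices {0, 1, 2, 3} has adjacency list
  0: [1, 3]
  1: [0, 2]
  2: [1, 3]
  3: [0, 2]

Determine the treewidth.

A width-2 tree decomposition is:
Bags: B1 = {0, 1, 2}  B2 = {0, 2, 3}
Tree: B1–B2
The largest bag has 3 vertices, giving width 2; this decomposition certifies tw(G) ≤ 2. The edges 0–1–2–3–0 form a cycle, so G is not a tree and its treewidth is at least 2. Therefore the treewidth is 2.

2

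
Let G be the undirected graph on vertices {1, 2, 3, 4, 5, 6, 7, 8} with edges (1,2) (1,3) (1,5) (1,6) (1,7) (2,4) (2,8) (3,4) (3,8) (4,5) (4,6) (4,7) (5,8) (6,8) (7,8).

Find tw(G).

3

A width-3 tree decomposition is:
Bags: B1 = {1, 4, 6, 8}  B2 = {1, 4, 7, 8}  B3 = {1, 3, 4, 8}  B4 = {1, 4, 5, 8}  B5 = {1, 2, 4, 8}
Tree: B1–B2, B2–B3, B3–B4, B4–B5
Each bag holds 4 vertices, so the decomposition has width 3, which upper-bounds the treewidth. For the lower bound: the 4 vertex sets {4,6}, {7,8}, {1}, {3} are disjoint, each induces a connected subgraph, and every pair is joined by at least one edge of G. Contracting each set to a single vertex therefore yields K_{4} as a minor, and since treewidth is minor-monotone, tw(G) ≥ tw(K_{4}) = 3. Combining the bounds, tw(G) = 3.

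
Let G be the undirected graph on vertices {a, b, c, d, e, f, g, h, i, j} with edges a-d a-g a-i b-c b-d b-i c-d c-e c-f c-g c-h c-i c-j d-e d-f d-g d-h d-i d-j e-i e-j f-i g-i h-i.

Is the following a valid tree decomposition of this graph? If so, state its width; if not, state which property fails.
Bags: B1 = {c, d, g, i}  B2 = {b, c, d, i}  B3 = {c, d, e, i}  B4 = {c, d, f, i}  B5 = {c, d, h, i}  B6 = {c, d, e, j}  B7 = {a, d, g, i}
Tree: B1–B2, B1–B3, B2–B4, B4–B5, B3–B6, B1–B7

Every vertex of G appears in some bag (union = {a, b, c, d, e, f, g, h, i, j}); every edge is covered by a bag; and for each vertex v the set of bags containing v is connected in the bag tree. The decomposition is therefore valid. The largest bag has 4 vertices, so the width is 3.

Yes; width 3.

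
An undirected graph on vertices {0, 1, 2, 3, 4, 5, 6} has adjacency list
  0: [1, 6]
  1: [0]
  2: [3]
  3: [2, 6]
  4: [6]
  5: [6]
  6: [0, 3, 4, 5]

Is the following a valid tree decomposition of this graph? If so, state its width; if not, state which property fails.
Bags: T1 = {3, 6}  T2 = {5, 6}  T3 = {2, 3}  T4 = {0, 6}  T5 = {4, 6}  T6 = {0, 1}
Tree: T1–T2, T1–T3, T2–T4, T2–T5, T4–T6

Yes; width 1.

Checking the three conditions: (i) the bags cover all of {0, 1, 2, 3, 4, 5, 6}; (ii) for each edge, some bag contains both endpoints; (iii) the bags containing any fixed vertex form a subtree. All hold, so the decomposition is valid with width 2 − 1 = 1.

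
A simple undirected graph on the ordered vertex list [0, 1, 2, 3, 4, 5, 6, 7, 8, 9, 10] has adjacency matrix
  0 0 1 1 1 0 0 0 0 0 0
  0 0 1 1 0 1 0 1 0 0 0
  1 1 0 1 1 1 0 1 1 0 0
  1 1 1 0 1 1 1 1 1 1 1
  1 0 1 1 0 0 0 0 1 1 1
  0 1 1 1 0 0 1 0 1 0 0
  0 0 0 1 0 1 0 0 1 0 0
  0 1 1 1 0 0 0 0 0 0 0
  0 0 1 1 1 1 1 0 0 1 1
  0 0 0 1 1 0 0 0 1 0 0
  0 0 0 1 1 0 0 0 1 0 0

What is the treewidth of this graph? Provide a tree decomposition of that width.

Treewidth 3.
Bags: B1 = {2, 3, 5, 8}  B2 = {2, 3, 4, 8}  B3 = {0, 2, 3, 4}  B4 = {1, 2, 3, 5}  B5 = {3, 4, 8, 9}  B6 = {1, 2, 3, 7}  B7 = {3, 5, 6, 8}  B8 = {3, 4, 8, 10}
Tree: B1–B2, B2–B3, B1–B4, B2–B5, B4–B6, B1–B7, B2–B8

The largest bag has 4 vertices, giving width 3; this decomposition certifies tw(G) ≤ 3. Conversely, {3, 4, 8, 9} is a clique of size 4, and the vertices of any clique must share a bag in every tree decomposition; so some bag has ≥ 4 vertices and tw(G) ≥ 3. Hence tw(G) = 3 exactly.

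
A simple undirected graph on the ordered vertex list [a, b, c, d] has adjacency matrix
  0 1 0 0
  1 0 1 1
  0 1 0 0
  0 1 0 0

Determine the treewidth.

A width-1 tree decomposition is:
Bags: B1 = {a, b}  B2 = {b, c}  B3 = {b, d}
Tree: B1–B2, B1–B3
Each bag holds 2 vertices, so the decomposition has width 1, which upper-bounds the treewidth. G has an edge, so its treewidth is at least 1. The upper and lower bounds meet at 1, so that is the treewidth.

1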